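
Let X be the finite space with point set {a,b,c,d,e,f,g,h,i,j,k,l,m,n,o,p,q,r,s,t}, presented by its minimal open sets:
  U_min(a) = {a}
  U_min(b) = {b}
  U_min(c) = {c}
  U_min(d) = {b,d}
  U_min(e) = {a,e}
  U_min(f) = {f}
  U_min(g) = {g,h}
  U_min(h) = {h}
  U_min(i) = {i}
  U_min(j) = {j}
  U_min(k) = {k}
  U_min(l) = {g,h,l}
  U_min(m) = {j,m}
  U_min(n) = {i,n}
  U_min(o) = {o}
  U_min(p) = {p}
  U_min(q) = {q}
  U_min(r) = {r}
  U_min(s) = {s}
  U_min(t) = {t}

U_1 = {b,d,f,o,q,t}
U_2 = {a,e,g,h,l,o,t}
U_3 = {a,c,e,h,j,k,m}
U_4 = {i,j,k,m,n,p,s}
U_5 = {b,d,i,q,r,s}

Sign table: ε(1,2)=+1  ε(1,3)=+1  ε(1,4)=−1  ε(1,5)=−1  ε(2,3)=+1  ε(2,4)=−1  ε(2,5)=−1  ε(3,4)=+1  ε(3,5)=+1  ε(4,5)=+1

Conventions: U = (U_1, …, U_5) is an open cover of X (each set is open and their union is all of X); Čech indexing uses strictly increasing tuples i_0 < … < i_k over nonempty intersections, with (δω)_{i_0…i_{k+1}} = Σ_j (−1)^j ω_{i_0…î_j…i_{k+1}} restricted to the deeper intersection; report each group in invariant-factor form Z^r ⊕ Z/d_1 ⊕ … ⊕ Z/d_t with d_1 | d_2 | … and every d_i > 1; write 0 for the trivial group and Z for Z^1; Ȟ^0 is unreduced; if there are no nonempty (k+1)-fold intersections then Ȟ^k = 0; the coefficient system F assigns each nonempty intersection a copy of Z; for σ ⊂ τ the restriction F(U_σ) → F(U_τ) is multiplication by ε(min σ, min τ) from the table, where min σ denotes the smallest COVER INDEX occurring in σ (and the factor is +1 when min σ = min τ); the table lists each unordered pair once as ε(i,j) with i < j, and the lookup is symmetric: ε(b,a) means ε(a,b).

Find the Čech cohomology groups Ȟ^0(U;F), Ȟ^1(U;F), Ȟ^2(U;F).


Ȟ^0 = 0, Ȟ^1 = Z/2 and Ȟ^2 = 0

nonempty overlaps:
  U12={o,t} U15={b,d,q} U23={a,e,h} U34={j,k,m} U45={i,s}
C dims 5,5; δ0: rk 5, SNF 1^4·2
degree 0: 5−5−0 = 0 → Ȟ^0 ≅ 0
degree 1: 5−0−5 = 0 plus torsion [2] → Ȟ^1 ≅ Z/2
degree 2: 0−0−0 = 0 → Ȟ^2 ≅ 0


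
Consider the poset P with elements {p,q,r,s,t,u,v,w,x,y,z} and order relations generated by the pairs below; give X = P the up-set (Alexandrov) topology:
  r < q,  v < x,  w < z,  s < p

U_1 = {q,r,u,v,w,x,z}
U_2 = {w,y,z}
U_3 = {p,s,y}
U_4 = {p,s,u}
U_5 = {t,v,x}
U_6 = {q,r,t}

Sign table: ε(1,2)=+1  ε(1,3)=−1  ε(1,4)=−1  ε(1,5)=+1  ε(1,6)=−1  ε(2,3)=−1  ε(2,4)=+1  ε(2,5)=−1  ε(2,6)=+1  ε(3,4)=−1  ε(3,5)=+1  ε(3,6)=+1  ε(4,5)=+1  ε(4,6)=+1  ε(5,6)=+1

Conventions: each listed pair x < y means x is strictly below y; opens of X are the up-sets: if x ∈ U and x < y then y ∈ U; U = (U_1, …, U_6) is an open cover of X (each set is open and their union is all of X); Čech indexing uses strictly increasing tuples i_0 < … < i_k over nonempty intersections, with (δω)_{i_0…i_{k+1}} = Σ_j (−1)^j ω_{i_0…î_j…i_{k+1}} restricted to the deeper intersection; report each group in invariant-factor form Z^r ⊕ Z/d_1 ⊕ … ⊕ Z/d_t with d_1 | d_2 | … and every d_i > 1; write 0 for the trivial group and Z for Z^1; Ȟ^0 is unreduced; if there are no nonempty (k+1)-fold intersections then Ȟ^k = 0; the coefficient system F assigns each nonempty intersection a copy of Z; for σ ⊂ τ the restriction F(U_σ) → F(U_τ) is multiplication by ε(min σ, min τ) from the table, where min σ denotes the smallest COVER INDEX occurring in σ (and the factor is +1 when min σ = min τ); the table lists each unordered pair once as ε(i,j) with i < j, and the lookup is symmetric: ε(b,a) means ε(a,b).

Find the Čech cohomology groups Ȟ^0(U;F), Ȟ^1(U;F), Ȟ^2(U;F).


nonempty intersections:
  U12={w,z} U14={u} U15={v,x} U16={q,r} U23={y} U34={p,s} U56={t}
C dims 6,7; δ0: rk 6, SNF 1^5·2
Ȟ^0: (6−6)−0=0 ⇒ 0
Ȟ^1: (7−0)−6=1 plus torsion [2] ⇒ Z ⊕ Z/2
Ȟ^2: (0−0)−0=0 ⇒ 0

Ȟ^0 ≅ 0, Ȟ^1 ≅ Z ⊕ Z/2, Ȟ^2 ≅ 0


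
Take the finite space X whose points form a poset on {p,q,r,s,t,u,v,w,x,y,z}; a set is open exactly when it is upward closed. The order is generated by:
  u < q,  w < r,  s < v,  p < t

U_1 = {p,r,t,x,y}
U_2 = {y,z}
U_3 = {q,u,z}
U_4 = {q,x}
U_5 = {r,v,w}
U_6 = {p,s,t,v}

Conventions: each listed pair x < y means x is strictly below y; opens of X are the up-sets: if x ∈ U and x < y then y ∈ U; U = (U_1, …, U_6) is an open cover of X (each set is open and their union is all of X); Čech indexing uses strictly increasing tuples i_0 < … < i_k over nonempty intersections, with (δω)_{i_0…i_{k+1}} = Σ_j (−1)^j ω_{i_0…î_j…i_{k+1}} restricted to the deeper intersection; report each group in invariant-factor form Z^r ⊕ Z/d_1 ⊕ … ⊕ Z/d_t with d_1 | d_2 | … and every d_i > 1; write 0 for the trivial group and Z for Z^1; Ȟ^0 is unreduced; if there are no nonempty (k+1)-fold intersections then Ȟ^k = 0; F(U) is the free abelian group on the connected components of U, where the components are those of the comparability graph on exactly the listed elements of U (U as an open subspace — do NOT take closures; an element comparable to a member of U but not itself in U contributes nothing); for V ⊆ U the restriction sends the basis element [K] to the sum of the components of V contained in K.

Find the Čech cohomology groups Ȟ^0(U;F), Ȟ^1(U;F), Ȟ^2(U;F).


cover nerve:
  U12={y} U14={x} U15={r} U16={p,t} U23={z} U34={q} U56={v}
components per intersection:
  U1: {p,t} {r} {x} {y}
  U2: {y} {z}
  U3: {q,u} {z}
  U4: {q} {x}
  U5: {r,w} {v}
  U6: {p,t} {s,v}
  U12: {y}
  U14: {x}
  U15: {r}
  U16: {p,t}
  U23: {z}
  U34: {q}
  U56: {v}
C dims 14,7; δ0: rk 7, SNF 1^7
Ȟ^0: (14−7)−0=7 ⇒ Z^7
Ȟ^1: (7−0)−7=0 ⇒ 0
Ȟ^2: (0−0)−0=0 ⇒ 0

Ȟ^0 = Z^7, Ȟ^1 = 0 and Ȟ^2 = 0


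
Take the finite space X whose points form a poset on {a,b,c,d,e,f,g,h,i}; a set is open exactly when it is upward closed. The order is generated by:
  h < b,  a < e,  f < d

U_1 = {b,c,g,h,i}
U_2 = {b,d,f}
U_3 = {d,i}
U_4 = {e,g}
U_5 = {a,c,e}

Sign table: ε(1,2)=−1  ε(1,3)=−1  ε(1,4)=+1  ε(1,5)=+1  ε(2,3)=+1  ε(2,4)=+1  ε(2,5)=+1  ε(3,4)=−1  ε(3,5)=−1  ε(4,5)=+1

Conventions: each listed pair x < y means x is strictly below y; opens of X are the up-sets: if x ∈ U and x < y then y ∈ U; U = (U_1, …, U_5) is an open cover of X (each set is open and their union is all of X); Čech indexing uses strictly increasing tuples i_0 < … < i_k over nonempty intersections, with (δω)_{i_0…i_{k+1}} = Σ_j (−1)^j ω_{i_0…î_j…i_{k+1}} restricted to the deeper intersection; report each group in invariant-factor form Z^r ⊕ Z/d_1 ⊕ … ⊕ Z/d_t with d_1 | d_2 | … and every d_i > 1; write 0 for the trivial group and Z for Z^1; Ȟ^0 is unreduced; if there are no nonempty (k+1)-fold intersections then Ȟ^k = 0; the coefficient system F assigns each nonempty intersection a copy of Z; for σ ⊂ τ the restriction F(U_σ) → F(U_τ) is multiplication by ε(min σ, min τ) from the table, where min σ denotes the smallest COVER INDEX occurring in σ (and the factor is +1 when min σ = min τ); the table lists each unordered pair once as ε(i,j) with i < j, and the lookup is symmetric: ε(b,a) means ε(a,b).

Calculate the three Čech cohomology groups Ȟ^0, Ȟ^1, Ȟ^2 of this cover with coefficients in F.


cover nerve:
  U12={b} U13={i} U14={g} U15={c} U23={d} U45={e}
C dims 5,6; δ0: rk 4, SNF 1^4
Ȟ^0: (5−4)−0=1 ⇒ Z
Ȟ^1: (6−0)−4=2 ⇒ Z^2
Ȟ^2: (0−0)−0=0 ⇒ 0

Ȟ^0(U;F) ≅ Z, Ȟ^1(U;F) ≅ Z^2 and Ȟ^2(U;F) ≅ 0


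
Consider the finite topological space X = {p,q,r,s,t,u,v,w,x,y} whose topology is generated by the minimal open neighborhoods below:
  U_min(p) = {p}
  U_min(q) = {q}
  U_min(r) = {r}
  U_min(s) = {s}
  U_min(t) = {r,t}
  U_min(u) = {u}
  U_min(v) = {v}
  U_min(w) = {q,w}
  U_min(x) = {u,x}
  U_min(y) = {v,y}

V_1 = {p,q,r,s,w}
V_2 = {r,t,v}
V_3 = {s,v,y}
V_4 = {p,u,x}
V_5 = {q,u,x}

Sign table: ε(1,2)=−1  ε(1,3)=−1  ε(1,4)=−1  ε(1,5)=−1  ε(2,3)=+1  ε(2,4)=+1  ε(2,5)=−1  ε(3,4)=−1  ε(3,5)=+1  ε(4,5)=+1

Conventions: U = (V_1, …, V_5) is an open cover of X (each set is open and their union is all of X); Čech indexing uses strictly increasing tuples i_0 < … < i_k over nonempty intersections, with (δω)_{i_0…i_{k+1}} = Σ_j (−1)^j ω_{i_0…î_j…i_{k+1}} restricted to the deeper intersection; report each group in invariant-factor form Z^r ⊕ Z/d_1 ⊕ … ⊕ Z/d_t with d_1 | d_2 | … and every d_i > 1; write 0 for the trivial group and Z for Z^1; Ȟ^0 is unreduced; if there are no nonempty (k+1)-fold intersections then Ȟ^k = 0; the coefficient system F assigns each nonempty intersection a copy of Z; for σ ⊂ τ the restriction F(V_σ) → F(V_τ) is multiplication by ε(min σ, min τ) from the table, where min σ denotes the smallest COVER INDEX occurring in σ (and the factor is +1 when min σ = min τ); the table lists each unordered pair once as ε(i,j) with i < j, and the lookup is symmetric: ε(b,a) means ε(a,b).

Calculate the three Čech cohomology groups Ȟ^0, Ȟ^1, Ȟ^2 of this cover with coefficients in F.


nerve simplices:
  V12={r} V13={s} V14={p} V15={q} V23={v} V45={u,x}
C dims 5,6; δ0: rk 4, SNF 1^4
degree 0: 5−4−0 = 1 → Ȟ^0 ≅ Z
degree 1: 6−0−4 = 2 → Ȟ^1 ≅ Z^2
degree 2: 0−0−0 = 0 → Ȟ^2 ≅ 0

Ȟ^0(U;F) ≅ Z, Ȟ^1(U;F) ≅ Z^2 and Ȟ^2(U;F) ≅ 0


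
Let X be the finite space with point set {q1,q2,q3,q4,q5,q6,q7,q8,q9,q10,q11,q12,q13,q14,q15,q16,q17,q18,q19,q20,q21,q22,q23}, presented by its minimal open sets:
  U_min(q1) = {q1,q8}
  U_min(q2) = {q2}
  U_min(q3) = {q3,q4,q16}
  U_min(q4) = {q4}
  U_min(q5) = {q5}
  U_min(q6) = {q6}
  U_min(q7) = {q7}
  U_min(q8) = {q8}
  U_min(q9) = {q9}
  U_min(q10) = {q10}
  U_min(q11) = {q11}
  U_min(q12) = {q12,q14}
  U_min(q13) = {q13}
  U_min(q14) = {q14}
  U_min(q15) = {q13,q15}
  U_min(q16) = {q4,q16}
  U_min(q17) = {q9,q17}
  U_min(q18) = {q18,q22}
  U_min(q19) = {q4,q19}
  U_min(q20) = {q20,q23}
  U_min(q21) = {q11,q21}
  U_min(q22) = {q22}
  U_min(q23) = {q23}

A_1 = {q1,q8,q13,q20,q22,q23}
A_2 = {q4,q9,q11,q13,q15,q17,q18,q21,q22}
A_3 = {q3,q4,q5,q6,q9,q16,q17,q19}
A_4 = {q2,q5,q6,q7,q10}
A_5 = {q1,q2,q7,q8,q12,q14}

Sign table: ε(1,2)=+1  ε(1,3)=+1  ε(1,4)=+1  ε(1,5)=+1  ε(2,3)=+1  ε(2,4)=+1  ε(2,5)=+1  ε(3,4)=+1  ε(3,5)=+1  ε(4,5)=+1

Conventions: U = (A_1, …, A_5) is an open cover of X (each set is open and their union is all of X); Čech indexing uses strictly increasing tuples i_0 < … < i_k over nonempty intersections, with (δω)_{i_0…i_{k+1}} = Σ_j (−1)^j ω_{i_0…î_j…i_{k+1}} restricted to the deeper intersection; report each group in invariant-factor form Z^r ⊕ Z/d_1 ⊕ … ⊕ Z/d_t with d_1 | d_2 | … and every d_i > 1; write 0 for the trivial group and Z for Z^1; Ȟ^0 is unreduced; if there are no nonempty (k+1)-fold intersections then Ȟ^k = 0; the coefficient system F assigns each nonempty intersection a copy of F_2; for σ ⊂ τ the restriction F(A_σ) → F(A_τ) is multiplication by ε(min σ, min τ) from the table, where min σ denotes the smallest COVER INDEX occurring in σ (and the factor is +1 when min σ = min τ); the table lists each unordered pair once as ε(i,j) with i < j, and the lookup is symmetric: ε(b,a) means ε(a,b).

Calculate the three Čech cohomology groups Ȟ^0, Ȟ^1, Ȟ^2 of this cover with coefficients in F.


cover nerve:
  A12={q13,q22} A15={q1,q8} A23={q4,q9,q17} A34={q5,q6} A45={q2,q7}
C dims 5,5; δ0: rk_F2 4
Ȟ^0: (5−4)−0=1 ⇒ Z/2
Ȟ^1: (5−0)−4=1 ⇒ Z/2
Ȟ^2: (0−0)−0=0 ⇒ 0

Ȟ^0 ≅ Z/2,  Ȟ^1 ≅ Z/2,  Ȟ^2 ≅ 0


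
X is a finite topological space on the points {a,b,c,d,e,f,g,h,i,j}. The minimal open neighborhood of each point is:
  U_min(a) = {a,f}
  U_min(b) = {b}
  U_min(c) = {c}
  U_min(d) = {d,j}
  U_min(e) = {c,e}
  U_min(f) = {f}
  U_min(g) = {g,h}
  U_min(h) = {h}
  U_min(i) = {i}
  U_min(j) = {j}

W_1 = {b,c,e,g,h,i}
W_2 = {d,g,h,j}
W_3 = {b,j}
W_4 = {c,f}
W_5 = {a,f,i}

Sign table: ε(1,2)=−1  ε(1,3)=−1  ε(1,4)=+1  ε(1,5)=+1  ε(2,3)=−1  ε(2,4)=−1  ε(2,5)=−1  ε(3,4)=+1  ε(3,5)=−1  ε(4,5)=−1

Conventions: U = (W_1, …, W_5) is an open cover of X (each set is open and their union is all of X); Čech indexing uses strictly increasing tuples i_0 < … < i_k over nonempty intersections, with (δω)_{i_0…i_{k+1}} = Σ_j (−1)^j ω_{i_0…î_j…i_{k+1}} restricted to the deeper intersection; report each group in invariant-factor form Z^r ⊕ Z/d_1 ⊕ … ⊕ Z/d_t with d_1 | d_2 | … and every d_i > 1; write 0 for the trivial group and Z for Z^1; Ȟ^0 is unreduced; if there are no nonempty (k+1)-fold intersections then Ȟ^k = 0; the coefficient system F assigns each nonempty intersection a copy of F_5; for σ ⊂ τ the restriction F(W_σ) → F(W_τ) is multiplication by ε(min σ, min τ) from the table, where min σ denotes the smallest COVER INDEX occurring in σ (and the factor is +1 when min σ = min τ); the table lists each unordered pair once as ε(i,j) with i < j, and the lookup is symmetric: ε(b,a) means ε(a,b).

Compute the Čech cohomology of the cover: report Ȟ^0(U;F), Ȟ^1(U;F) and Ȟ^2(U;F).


Ȟ^0 ≅ 0; Ȟ^1 ≅ Z/5; Ȟ^2 ≅ 0

nerve simplices:
  W12={g,h} W13={b} W14={c} W15={i} W23={j} W45={f}
C dims 5,6; δ0: rk_F5 5
degree 0: 5−5−0 = 0 → Ȟ^0 ≅ 0
degree 1: 6−0−5 = 1 → Ȟ^1 ≅ Z/5
degree 2: 0−0−0 = 0 → Ȟ^2 ≅ 0


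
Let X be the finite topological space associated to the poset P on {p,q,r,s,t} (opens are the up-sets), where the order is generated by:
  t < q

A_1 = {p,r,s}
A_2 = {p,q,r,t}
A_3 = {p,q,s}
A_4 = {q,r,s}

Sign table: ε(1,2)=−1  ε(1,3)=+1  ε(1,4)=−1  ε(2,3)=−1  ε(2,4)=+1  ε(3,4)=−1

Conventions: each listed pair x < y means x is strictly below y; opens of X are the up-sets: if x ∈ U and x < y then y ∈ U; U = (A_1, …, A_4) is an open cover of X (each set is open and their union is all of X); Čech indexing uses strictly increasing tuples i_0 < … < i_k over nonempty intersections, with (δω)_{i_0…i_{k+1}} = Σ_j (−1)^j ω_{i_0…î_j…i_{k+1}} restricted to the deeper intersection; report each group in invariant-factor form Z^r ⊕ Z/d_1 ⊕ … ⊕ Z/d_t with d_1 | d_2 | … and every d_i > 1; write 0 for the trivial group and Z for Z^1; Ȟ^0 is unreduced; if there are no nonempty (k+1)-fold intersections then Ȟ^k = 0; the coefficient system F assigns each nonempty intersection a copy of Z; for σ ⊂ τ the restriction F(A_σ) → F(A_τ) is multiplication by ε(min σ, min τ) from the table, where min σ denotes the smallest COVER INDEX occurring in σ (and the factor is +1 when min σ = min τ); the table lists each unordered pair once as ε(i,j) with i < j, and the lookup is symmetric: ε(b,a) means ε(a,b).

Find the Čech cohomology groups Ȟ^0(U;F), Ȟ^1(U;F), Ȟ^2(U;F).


nonempty intersections:
  A12={p,r} A13={p,s} A14={r,s} A23={p,q} A24={q,r} A34={q,s}
  A123={p} A124={r} A134={s} A234={q}
C dims 4,6,4; δ0: rk 3, SNF 1^3; δ1: rk 3, SNF 1^3
Ȟ^0: (4−3)−0=1 ⇒ Z
Ȟ^1: (6−3)−3=0 ⇒ 0
Ȟ^2: (4−0)−3=1 ⇒ Z

Ȟ^0 ≅ Z, Ȟ^1 ≅ 0 and Ȟ^2 ≅ Z


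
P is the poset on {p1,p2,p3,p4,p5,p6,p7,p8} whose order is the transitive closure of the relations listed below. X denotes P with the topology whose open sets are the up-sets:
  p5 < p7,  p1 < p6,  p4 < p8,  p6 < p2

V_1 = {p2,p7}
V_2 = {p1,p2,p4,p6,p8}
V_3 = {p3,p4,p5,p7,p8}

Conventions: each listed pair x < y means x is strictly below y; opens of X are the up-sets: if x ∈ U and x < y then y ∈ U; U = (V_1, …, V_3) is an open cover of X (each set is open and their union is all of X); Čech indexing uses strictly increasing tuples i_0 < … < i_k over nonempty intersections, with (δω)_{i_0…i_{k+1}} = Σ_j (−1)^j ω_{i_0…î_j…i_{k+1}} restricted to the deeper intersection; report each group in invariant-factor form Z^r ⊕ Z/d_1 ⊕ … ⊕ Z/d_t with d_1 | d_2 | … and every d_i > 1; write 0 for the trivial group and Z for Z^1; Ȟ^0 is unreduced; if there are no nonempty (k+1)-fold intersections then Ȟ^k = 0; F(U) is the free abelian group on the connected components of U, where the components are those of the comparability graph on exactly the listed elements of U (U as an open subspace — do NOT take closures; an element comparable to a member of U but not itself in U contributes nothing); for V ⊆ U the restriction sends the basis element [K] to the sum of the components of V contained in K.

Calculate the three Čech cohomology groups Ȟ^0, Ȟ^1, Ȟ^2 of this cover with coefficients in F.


Ȟ^0(U;F) ≅ Z^4, Ȟ^1(U;F) ≅ 0 and Ȟ^2(U;F) ≅ 0

intersection data:
  V12={p2} V13={p7} V23={p4,p8}
components per intersection:
  V1: {p2} {p7}
  V2: {p1,p2,p6} {p4,p8}
  V3: {p3} {p4,p8} {p5,p7}
  V12: {p2}
  V13: {p7}
  V23: {p4,p8}
C dims 7,3; δ0: rk 3, SNF 1^3
Ȟ^0 = (7 − 3) − 0 = 4, so Ȟ^0 ≅ Z^4
Ȟ^1 = (3 − 0) − 3 = 0, so Ȟ^1 ≅ 0
Ȟ^2 = (0 − 0) − 0 = 0, so Ȟ^2 ≅ 0


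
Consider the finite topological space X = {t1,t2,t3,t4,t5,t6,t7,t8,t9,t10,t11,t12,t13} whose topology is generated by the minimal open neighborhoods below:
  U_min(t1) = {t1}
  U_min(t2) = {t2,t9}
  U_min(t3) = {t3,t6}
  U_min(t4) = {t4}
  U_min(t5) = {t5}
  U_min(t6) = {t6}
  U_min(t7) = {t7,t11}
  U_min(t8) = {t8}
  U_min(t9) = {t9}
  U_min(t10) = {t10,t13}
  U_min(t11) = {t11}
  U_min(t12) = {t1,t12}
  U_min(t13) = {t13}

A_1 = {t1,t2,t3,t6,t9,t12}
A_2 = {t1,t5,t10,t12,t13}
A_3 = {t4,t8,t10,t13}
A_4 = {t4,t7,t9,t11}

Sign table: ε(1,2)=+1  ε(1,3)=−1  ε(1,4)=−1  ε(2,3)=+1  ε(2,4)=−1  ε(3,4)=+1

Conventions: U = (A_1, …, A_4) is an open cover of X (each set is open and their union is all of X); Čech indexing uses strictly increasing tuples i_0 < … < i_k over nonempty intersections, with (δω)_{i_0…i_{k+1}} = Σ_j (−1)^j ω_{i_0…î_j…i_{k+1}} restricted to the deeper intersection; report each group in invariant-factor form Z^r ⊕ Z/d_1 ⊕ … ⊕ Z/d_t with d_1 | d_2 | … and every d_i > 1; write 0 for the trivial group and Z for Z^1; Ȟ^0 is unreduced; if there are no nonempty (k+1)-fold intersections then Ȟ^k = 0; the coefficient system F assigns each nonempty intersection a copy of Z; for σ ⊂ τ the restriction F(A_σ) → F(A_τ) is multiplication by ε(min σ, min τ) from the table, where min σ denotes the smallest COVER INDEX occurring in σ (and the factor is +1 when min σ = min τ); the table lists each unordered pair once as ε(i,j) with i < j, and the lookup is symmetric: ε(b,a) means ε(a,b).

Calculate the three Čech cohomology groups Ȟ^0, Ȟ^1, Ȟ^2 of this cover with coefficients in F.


Ȟ^0 = 0; Ȟ^1 = Z/2; Ȟ^2 = 0

cover nerve:
  A12={t1,t12} A14={t9} A23={t10,t13} A34={t4}
C dims 4,4; δ0: rk 4, SNF 1^3·2
Ȟ^0: (4−4)−0=0 ⇒ 0
Ȟ^1: (4−0)−4=0 plus torsion [2] ⇒ Z/2
Ȟ^2: (0−0)−0=0 ⇒ 0


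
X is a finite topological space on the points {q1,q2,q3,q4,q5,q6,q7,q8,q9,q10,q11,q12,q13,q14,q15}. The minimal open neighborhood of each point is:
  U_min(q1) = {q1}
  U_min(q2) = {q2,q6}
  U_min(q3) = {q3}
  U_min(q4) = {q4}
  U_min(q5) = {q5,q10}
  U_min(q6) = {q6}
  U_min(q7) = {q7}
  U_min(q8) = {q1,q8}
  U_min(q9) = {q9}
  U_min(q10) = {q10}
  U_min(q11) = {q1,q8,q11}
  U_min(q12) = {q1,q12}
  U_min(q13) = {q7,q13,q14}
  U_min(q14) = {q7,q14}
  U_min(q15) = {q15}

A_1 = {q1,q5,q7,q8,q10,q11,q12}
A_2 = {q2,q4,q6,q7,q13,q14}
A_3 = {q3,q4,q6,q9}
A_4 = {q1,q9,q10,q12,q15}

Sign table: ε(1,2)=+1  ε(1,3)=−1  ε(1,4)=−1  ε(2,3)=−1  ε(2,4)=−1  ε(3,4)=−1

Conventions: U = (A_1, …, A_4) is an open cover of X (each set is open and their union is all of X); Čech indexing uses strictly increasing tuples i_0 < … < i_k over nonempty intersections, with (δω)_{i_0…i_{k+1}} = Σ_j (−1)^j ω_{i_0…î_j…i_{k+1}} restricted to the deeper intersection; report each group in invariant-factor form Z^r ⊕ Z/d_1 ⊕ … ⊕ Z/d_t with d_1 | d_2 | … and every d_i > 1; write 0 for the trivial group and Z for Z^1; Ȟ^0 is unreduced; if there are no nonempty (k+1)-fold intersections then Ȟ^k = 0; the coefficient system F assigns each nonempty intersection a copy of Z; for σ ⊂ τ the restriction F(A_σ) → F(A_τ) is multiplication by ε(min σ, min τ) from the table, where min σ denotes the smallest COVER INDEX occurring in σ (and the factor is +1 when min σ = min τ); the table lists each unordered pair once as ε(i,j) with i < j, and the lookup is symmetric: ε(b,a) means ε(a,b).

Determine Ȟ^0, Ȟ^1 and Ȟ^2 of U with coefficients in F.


nonempty intersections:
  A12={q7} A14={q1,q10,q12} A23={q4,q6} A34={q9}
C dims 4,4; δ0: rk 4, SNF 1^3·2
Ȟ^0: (4−4)−0=0 ⇒ 0
Ȟ^1: (4−0)−4=0 plus torsion [2] ⇒ Z/2
Ȟ^2: (0−0)−0=0 ⇒ 0

Ȟ^0 = 0, Ȟ^1 = Z/2 and Ȟ^2 = 0


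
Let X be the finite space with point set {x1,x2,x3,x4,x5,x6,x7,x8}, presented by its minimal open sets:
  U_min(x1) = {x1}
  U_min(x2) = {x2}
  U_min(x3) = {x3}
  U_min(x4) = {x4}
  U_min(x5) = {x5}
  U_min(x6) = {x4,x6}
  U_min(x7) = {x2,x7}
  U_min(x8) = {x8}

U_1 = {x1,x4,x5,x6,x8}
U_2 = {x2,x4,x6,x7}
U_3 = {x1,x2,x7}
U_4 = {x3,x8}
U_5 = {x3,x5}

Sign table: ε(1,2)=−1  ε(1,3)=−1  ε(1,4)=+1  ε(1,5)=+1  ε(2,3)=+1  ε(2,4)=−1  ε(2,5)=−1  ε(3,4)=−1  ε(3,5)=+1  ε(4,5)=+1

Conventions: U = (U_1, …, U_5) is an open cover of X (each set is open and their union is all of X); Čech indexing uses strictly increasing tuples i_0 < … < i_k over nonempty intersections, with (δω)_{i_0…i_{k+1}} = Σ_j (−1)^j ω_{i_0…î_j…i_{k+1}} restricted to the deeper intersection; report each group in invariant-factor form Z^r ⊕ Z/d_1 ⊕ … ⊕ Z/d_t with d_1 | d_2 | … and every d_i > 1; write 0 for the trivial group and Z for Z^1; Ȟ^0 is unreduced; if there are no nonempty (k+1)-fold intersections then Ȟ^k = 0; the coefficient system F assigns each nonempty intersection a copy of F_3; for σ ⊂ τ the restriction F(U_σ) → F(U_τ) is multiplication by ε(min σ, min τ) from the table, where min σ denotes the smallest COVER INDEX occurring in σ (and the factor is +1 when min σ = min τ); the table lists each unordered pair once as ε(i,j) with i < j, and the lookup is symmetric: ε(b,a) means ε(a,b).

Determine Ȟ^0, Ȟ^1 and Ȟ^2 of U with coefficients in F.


intersection data:
  U12={x4,x6} U13={x1} U14={x8} U15={x5} U23={x2,x7} U45={x3}
C dims 5,6; δ0: rk_F3 4
Ȟ^0 = (5 − 4) − 0 = 1, so Ȟ^0 ≅ Z/3
Ȟ^1 = (6 − 0) − 4 = 2, so Ȟ^1 ≅ Z/3 ⊕ Z/3
Ȟ^2 = (0 − 0) − 0 = 0, so Ȟ^2 ≅ 0

Ȟ^0 = Z/3, Ȟ^1 = Z/3 ⊕ Z/3, Ȟ^2 = 0


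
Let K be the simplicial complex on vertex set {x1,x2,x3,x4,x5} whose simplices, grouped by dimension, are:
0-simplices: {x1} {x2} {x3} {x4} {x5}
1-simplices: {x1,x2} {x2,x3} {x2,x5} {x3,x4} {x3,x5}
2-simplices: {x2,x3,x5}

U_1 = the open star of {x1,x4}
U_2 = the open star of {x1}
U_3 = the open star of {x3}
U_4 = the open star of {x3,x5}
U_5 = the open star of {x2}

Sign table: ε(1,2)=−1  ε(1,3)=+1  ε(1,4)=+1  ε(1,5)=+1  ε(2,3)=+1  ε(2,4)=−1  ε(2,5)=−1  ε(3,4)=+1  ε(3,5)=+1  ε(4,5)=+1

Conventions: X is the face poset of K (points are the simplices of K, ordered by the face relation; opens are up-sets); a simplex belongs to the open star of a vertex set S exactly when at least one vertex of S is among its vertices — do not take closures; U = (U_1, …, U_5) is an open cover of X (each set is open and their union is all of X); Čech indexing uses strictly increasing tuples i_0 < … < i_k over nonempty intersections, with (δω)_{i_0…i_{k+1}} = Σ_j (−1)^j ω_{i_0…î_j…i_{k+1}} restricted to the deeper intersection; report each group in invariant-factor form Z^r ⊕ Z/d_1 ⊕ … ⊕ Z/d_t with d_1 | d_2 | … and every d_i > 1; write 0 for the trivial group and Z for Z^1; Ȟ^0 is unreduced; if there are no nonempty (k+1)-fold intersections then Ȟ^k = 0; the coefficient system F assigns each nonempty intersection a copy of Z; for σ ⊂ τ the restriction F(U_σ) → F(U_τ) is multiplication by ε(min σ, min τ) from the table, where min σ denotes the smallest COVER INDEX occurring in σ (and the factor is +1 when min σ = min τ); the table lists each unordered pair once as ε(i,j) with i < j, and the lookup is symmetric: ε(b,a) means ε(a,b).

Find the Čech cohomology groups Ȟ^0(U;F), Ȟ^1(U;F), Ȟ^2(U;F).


Ȟ^0(U;F) ≅ Z; Ȟ^1(U;F) ≅ Z; Ȟ^2(U;F) ≅ 0

intersection data:
  U1={{x1},{x4},{x1,x2},{x3,x4}} U2={{x1},{x1,x2}} U3={{x3},{x2,x3},{x3,x4},{x3,x5},{x2,x3,x5}} U4={{x3},{x5},{x2,x3},{x2,x5},{x3,x4},{x3,x5},{x2,x3,x5}} U5={{x2},{x1,x2},{x2,x3},{x2,x5},{x2,x3,x5}}
  U12={{x1},{x1,x2}} U13={{x3,x4}} U14={{x3,x4}} U15={{x1,x2}} U25={{x1,x2}} U34={{x3},{x2,x3},{x3,x4},{x3,x5},{x2,x3,x5}} U35={{x2,x3},{x2,x3,x5}} U45={{x2,x3},{x2,x5},{x2,x3,x5}}
  U125={{x1,x2}} U134={{x3,x4}} U345={{x2,x3},{x2,x3,x5}}
C dims 5,8,3; δ0: rk 4, SNF 1^4; δ1: rk 3, SNF 1^3
Ȟ^0 = (5 − 4) − 0 = 1, so Ȟ^0 ≅ Z
Ȟ^1 = (8 − 3) − 4 = 1, so Ȟ^1 ≅ Z
Ȟ^2 = (3 − 0) − 3 = 0, so Ȟ^2 ≅ 0


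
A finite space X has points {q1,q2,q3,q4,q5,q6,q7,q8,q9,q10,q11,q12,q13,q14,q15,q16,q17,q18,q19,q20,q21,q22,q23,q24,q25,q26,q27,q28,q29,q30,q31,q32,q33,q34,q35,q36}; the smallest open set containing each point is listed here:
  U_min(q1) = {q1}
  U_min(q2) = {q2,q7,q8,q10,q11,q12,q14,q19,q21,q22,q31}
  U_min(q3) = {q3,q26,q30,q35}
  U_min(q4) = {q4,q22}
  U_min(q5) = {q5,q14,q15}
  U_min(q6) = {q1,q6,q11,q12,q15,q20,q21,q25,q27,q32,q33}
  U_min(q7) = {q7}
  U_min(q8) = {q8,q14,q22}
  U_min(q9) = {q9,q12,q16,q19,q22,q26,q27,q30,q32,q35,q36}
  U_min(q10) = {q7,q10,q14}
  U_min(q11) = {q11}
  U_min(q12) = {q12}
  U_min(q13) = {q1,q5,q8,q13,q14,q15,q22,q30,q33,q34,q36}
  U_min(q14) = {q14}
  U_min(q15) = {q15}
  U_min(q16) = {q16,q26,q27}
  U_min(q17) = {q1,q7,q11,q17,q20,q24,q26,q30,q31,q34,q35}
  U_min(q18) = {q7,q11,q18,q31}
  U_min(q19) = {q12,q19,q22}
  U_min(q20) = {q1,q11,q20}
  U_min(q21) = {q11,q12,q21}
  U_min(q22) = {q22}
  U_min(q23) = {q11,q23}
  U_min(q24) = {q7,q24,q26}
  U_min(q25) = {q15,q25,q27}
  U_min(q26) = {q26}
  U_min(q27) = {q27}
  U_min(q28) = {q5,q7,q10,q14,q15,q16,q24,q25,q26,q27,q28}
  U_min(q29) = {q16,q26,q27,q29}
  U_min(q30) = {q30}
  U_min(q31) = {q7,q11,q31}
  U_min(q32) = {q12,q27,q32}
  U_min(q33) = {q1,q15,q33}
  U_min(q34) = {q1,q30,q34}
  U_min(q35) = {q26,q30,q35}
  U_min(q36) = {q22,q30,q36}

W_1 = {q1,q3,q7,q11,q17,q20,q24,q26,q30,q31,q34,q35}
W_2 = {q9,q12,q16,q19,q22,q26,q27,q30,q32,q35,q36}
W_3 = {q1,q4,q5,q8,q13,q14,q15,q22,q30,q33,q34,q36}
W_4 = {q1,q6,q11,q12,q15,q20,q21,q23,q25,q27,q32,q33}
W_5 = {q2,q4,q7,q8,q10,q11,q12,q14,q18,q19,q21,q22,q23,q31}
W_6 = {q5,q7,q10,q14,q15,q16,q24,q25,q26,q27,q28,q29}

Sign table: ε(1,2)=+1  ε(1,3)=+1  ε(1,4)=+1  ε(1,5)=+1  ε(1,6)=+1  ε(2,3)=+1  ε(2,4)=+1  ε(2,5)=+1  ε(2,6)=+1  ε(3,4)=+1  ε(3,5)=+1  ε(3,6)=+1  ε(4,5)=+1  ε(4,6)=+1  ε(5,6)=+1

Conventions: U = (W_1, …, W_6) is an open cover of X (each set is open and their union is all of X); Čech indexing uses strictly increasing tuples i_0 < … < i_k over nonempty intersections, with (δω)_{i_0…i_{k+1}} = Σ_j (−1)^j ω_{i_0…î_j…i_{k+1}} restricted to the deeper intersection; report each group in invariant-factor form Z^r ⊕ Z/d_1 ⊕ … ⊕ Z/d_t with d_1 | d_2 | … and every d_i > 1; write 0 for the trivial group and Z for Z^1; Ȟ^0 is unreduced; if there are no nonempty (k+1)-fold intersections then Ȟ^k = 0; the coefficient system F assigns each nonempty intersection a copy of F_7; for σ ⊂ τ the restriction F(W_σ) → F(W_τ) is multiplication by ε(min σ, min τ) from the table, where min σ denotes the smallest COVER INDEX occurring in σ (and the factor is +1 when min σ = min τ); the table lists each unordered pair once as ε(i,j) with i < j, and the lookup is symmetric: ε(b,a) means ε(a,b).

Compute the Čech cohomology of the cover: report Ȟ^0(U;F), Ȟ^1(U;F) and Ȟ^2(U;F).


nerve simplices:
  W12={q26,q30,q35} W13={q1,q30,q34} W14={q1,q11,q20} W15={q7,q11,q31} W16={q7,q24,q26} W23={q22,q30,q36} W24={q12,q27,q32} W25={q12,q19,q22} W26={q16,q26,q27} W34={q1,q15,q33} W35={q4,q8,q14,q22} W36={q5,q14,q15} W45={q11,q12,q21,q23} W46={q15,q25,q27} W56={q7,q10,q14}
  W123={q30} W126={q26} W134={q1} W145={q11} W156={q7} W235={q22} W245={q12} W246={q27} W346={q15} W356={q14}
C dims 6,15,10; δ0: rk_F7 5; δ1: rk_F7 10
degree 0: 6−5−0 = 1 → Ȟ^0 ≅ Z/7
degree 1: 15−10−5 = 0 → Ȟ^1 ≅ 0
degree 2: 10−0−10 = 0 → Ȟ^2 ≅ 0

Ȟ^0(U;F) ≅ Z/7; Ȟ^1(U;F) ≅ 0; Ȟ^2(U;F) ≅ 0


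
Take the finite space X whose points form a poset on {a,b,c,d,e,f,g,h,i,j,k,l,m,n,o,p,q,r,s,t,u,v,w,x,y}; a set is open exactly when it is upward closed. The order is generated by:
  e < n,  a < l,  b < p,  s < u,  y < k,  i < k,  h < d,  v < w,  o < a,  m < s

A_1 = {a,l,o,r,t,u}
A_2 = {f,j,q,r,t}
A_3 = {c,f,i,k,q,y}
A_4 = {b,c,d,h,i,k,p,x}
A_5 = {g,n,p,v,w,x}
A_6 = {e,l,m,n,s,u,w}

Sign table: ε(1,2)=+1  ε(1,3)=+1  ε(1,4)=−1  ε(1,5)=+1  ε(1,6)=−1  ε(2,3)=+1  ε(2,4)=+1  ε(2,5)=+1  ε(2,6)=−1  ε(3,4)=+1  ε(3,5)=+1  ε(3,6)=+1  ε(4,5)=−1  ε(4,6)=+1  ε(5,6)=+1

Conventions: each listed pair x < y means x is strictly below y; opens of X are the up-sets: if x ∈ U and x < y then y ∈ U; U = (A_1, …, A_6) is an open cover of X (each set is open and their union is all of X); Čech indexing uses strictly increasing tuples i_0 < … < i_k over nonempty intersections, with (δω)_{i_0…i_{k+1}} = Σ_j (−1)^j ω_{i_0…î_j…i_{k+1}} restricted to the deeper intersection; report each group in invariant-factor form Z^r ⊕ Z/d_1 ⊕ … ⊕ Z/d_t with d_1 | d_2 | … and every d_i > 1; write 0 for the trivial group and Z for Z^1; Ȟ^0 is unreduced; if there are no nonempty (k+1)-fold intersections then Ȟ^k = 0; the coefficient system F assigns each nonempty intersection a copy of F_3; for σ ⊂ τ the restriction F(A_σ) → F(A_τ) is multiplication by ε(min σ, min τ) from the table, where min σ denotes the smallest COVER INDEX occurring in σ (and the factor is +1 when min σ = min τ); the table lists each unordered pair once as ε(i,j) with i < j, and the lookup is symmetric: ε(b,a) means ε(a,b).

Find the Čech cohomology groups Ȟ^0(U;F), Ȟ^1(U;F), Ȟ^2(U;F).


Ȟ^0(U;F) ≅ Z/3; Ȟ^1(U;F) ≅ Z/3; Ȟ^2(U;F) ≅ 0

nerve of the cover:
  A12={r,t} A16={l,u} A23={f,q} A34={c,i,k} A45={p,x} A56={n,w}
C dims 6,6; δ0: rk_F3 5
Ȟ^0 = (6 − 5) − 0 = 1, so Ȟ^0 ≅ Z/3
Ȟ^1 = (6 − 0) − 5 = 1, so Ȟ^1 ≅ Z/3
Ȟ^2 = (0 − 0) − 0 = 0, so Ȟ^2 ≅ 0


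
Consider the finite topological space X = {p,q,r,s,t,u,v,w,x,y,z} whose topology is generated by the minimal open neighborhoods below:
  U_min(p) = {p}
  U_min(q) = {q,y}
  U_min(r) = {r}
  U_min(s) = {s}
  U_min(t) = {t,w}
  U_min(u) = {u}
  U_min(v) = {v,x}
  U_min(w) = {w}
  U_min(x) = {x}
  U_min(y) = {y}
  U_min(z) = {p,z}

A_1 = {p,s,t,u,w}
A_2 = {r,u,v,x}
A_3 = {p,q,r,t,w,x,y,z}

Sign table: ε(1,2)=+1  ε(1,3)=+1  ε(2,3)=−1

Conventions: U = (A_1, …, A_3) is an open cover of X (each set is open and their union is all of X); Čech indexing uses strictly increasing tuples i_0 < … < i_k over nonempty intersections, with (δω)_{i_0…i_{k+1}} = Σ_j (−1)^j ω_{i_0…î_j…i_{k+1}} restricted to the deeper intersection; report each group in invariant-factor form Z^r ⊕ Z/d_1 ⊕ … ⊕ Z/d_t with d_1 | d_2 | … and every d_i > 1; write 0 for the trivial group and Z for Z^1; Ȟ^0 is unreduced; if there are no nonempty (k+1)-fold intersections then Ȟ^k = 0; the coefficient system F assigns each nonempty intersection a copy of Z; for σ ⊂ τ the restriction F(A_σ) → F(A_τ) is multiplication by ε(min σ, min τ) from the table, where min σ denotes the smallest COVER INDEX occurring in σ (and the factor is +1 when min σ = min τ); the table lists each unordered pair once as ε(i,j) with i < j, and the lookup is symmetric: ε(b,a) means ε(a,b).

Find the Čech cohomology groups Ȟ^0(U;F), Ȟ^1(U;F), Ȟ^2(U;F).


nerve of the cover:
  A12={u} A13={p,t,w} A23={r,x}
C dims 3,3; δ0: rk 3, SNF 1^2·2
Ȟ^0 = (3 − 3) − 0 = 0, so Ȟ^0 ≅ 0
Ȟ^1 = (3 − 0) − 3 = 0 plus torsion [2], so Ȟ^1 ≅ Z/2
Ȟ^2 = (0 − 0) − 0 = 0, so Ȟ^2 ≅ 0

Ȟ^0(U;F) ≅ 0; Ȟ^1(U;F) ≅ Z/2; Ȟ^2(U;F) ≅ 0


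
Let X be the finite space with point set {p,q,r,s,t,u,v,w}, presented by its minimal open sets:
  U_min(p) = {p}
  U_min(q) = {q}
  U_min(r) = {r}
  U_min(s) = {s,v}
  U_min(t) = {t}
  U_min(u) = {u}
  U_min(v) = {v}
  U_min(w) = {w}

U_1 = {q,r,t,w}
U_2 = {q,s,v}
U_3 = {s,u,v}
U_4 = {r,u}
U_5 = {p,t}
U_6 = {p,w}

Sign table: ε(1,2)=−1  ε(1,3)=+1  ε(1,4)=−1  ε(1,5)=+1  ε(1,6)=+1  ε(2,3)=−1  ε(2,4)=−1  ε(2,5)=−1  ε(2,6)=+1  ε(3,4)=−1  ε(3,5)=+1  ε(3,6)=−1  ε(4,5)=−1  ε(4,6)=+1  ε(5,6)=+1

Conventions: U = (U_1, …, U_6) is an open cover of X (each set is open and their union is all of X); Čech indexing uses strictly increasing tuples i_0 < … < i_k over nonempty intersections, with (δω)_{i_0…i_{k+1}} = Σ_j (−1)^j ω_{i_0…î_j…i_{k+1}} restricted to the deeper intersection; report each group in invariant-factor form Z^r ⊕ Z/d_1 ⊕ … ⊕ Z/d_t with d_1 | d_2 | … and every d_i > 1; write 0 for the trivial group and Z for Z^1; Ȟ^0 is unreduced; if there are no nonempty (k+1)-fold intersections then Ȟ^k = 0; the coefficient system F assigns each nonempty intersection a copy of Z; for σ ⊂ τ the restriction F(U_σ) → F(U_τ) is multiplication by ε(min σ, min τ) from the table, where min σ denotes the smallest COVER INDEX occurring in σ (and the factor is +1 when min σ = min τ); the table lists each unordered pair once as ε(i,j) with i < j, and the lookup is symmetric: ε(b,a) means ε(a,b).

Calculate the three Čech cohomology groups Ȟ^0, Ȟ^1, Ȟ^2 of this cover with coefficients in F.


nonempty intersections:
  U12={q} U14={r} U15={t} U16={w} U23={s,v} U34={u} U56={p}
C dims 6,7; δ0: rk 5, SNF 1^5
Ȟ^0: (6−5)−0=1 ⇒ Z
Ȟ^1: (7−0)−5=2 ⇒ Z^2
Ȟ^2: (0−0)−0=0 ⇒ 0

Ȟ^0(U;F) ≅ Z,  Ȟ^1(U;F) ≅ Z^2,  Ȟ^2(U;F) ≅ 0


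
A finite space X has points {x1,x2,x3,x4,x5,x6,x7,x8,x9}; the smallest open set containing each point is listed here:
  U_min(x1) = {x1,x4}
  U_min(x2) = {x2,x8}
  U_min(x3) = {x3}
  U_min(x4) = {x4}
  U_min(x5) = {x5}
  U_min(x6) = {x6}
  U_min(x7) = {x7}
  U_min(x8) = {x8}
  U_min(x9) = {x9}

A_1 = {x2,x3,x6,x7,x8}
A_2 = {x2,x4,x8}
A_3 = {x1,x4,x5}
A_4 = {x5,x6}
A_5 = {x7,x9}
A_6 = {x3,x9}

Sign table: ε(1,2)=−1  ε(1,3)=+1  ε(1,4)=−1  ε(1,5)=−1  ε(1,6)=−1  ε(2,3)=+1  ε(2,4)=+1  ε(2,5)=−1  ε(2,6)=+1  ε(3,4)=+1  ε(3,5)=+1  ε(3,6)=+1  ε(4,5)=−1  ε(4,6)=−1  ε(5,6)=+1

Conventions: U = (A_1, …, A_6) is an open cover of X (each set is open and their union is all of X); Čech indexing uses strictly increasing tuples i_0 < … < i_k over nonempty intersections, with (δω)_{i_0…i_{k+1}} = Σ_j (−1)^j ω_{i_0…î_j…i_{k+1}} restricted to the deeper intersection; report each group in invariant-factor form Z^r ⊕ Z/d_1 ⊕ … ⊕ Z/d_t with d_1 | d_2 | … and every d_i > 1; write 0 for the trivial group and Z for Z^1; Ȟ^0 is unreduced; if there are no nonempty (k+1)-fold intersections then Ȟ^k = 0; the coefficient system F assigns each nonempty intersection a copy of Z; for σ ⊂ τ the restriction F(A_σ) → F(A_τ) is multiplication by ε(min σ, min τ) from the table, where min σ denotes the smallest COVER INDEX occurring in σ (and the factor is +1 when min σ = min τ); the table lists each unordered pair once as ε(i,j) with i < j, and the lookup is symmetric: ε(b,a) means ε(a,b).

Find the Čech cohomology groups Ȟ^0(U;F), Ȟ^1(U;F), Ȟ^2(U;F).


Ȟ^0 = Z, Ȟ^1 = Z^2 and Ȟ^2 = 0

intersection data:
  A12={x2,x8} A14={x6} A15={x7} A16={x3} A23={x4} A34={x5} A56={x9}
C dims 6,7; δ0: rk 5, SNF 1^5
Ȟ^0 = (6 − 5) − 0 = 1, so Ȟ^0 ≅ Z
Ȟ^1 = (7 − 0) − 5 = 2, so Ȟ^1 ≅ Z^2
Ȟ^2 = (0 − 0) − 0 = 0, so Ȟ^2 ≅ 0


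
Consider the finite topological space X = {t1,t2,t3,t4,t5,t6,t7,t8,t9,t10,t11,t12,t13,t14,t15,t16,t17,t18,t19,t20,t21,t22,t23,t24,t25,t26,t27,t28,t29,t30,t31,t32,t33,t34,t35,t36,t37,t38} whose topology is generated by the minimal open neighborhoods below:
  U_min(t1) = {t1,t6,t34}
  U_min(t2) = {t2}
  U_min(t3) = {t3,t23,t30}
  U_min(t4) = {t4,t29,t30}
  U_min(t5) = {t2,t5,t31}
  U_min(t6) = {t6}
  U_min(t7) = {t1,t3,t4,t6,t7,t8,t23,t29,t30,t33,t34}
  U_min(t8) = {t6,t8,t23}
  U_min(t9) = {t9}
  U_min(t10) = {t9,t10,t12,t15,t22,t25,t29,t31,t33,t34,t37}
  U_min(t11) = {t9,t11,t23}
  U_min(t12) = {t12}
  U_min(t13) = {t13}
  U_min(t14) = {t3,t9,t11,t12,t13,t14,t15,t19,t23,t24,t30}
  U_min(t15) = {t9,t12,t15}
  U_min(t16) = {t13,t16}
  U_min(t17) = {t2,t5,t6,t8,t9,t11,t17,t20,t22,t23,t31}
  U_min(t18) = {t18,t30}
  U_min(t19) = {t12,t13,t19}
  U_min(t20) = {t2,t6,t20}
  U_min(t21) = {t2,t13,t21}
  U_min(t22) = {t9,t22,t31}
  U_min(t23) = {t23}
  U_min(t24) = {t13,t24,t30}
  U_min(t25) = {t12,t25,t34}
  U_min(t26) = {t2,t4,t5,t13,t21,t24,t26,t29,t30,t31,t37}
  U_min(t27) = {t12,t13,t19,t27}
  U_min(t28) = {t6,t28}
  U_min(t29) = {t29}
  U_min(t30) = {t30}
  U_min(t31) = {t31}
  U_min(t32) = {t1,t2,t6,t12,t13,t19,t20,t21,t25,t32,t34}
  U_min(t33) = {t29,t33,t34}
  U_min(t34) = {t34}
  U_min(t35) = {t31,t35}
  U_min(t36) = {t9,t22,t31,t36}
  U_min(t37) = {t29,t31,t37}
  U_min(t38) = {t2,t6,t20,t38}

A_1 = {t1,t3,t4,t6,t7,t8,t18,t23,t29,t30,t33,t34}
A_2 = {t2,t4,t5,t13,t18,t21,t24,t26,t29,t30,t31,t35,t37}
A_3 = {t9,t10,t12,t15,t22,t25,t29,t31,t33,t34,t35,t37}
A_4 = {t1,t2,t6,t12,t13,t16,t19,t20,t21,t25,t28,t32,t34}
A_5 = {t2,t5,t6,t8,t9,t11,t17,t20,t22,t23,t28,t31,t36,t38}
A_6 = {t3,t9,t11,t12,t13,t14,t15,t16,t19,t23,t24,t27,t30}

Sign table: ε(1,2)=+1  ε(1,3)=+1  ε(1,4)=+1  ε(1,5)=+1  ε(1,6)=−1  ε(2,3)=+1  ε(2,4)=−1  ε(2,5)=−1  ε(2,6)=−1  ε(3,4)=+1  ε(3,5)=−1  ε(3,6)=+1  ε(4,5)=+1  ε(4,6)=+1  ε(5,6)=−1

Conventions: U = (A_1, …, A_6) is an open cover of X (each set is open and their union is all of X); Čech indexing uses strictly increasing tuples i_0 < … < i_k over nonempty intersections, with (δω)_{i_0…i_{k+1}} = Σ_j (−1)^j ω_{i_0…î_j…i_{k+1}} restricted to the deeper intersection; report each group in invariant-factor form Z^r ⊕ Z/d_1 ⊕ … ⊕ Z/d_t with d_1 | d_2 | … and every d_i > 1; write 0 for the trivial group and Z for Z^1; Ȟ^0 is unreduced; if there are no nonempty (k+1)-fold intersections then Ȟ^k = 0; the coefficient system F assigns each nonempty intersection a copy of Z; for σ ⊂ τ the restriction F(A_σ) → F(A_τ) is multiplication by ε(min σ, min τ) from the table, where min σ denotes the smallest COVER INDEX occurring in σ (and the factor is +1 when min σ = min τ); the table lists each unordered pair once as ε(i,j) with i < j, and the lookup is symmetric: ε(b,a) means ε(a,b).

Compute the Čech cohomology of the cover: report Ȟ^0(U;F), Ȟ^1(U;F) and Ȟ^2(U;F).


Ȟ^0 = 0, Ȟ^1 = Z/2, Ȟ^2 = Z

nonempty overlaps:
  A12={t4,t18,t29,t30} A13={t29,t33,t34} A14={t1,t6,t34} A15={t6,t8,t23} A16={t3,t23,t30} A23={t29,t31,t35,t37} A24={t2,t13,t21} A25={t2,t5,t31} A26={t13,t24,t30} A34={t12,t25,t34} A35={t9,t22,t31} A36={t9,t12,t15} A45={t2,t6,t20,t28} A46={t12,t13,t16,t19} A56={t9,t11,t23}
  A123={t29} A126={t30} A134={t34} A145={t6} A156={t23} A235={t31} A245={t2} A246={t13} A346={t12} A356={t9}
C dims 6,15,10; δ0: rk 6, SNF 1^5·2; δ1: rk 9, SNF 1^9
degree 0: 6−6−0 = 0 → Ȟ^0 ≅ 0
degree 1: 15−9−6 = 0 plus torsion [2] → Ȟ^1 ≅ Z/2
degree 2: 10−0−9 = 1 → Ȟ^2 ≅ Z


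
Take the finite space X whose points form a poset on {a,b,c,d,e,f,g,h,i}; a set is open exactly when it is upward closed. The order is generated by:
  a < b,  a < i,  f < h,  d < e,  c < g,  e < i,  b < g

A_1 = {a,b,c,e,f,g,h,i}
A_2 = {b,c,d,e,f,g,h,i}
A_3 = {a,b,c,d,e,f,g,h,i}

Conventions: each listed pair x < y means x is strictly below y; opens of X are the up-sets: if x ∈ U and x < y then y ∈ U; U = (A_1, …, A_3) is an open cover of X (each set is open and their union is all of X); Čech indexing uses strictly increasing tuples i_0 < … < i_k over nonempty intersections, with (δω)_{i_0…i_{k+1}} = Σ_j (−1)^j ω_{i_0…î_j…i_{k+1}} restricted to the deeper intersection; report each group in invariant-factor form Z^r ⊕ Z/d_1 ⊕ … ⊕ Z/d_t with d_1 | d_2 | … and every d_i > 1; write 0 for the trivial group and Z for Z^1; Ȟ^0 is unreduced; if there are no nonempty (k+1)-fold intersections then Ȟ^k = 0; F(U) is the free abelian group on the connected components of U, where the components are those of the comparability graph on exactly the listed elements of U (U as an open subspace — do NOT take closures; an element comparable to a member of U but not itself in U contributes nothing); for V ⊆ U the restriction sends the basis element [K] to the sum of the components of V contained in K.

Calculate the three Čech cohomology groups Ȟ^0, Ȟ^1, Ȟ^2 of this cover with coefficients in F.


Ȟ^0(U;F) ≅ Z^2, Ȟ^1(U;F) ≅ 0, Ȟ^2(U;F) ≅ 0

nonempty intersections:
  A12={b,c,e,f,g,h,i} A13={a,b,c,e,f,g,h,i} A23={b,c,d,e,f,g,h,i}
  A123={b,c,e,f,g,h,i}
components per intersection:
  A1: {a,b,c,e,g,i} {f,h}
  A2: {b,c,g} {d,e,i} {f,h}
  A3: {a,b,c,d,e,g,i} {f,h}
  A12: {b,c,g} {e,i} {f,h}
  A13: {a,b,c,e,g,i} {f,h}
  A23: {b,c,g} {d,e,i} {f,h}
  A123: {b,c,g} {e,i} {f,h}
C dims 7,8,3; δ0: rk 5, SNF 1^5; δ1: rk 3, SNF 1^3
Ȟ^0: (7−5)−0=2 ⇒ Z^2
Ȟ^1: (8−3)−5=0 ⇒ 0
Ȟ^2: (3−0)−3=0 ⇒ 0
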